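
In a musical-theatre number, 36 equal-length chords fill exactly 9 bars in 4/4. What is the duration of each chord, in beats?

9 bars × 4 beats/bar = 36 beats total.
36 beats ÷ 36 chords = 1 beats per chord.
(That is a quarter note.)

1 beat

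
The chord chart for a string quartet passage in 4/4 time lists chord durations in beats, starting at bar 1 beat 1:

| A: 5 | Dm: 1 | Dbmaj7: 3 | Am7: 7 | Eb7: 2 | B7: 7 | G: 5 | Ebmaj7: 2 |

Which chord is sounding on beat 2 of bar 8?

G

Beat 2 of bar 8 is beat (8−1)×4 + 2 = 30 overall.
Running totals: A ends at 5, Dm ends at 6, Dbmaj7 ends at 9, Am7 ends at 16, Eb7 ends at 18, B7 ends at 25, G ends at 30.
Beat 30 falls within G.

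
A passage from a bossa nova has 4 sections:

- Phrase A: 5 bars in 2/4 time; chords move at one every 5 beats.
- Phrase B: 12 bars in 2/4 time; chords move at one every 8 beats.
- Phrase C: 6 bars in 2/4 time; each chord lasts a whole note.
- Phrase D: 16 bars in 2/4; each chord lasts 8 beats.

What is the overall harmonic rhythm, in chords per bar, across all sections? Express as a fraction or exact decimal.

A: 5 × 2 = 10 beats ÷ 5 = 2 chords.
B: 12 × 2 = 24 beats ÷ 8 = 3 chords.
C: 6 × 2 = 12 beats ÷ 4 = 3 chords.
D: 16 × 2 = 32 beats ÷ 8 = 4 chords.
Overall: 12 chords over 39 bars → 12/39 = 4/13 chords per bar.

4/13 chords per bar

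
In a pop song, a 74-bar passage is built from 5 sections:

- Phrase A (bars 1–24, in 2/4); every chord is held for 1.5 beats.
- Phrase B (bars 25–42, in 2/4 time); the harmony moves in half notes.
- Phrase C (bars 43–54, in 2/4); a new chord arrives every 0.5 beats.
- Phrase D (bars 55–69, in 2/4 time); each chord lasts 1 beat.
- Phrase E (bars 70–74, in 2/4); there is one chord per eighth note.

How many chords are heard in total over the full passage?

148 chords

A: 24·2 = 48 beats, 48/1.5 = 32 chords.
B: 18·2 = 36 beats, 36/2 = 18 chords.
C: 12·2 = 24 beats, 24/0.5 = 48 chords.
D: 15·2 = 30 beats, 30/1 = 30 chords.
E: 5·2 = 10 beats, 10/0.5 = 20 chords.
Total: 32 + 18 + 48 + 30 + 20 = 148.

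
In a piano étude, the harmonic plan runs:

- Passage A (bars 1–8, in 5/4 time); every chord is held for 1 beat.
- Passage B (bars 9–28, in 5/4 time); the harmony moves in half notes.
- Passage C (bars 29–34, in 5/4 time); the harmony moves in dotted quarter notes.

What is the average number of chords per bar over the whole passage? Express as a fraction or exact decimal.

55/17 chords per bar

A: 8 bars of 5 beats is 40 beats; at 1 beat each that's 40 chords.
B: 20 bars of 5 beats is 100 beats; at 2 beats each that's 50 chords.
C: 6 bars of 5 beats is 30 beats; at 1.5 beats each that's 20 chords.
Overall: 110 chords over 34 bars → 110/34 = 55/17 chords per bar.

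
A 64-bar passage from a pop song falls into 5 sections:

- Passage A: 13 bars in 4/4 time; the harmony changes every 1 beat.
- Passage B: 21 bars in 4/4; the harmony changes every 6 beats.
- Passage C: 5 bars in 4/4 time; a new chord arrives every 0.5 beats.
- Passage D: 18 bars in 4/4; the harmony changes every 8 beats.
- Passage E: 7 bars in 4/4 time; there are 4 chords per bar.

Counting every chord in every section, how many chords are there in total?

143 chords

A: 13 bars × 4 beats = 52 beats; 1 beat/chord → 52 chords.
B: 21 bars × 4 beats = 84 beats; 6 beats/chord → 14 chords.
C: 5 bars × 4 beats = 20 beats; 0.5 beats/chord → 40 chords.
D: 18 bars × 4 beats = 72 beats; 8 beats/chord → 9 chords.
E: 7 bars × 4 beats = 28 beats; 1 beat/chord → 28 chords.
Total: 52 + 14 + 40 + 9 + 28 = 143.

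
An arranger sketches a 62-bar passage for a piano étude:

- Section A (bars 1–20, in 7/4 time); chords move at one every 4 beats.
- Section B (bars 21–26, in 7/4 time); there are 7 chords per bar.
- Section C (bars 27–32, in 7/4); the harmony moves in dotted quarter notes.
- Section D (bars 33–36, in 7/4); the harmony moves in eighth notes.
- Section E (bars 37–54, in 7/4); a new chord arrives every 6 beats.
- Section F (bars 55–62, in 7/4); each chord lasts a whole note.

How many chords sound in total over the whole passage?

196 chords

A: 20 bars × 7 beats = 140 beats; 4 beats/chord → 35 chords.
B: 6 bars × 7 beats = 42 beats; 1 beat/chord → 42 chords.
C: 6 bars × 7 beats = 42 beats; 1.5 beats/chord → 28 chords.
D: 4 bars × 7 beats = 28 beats; 0.5 beats/chord → 56 chords.
E: 18 bars × 7 beats = 126 beats; 6 beats/chord → 21 chords.
F: 8 bars × 7 beats = 56 beats; 4 beats/chord → 14 chords.
Total: 35 + 42 + 28 + 56 + 21 + 14 = 196.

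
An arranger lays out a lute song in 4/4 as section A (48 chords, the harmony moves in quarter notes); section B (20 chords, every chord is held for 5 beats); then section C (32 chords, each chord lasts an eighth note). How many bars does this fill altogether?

A: 48 × 1 = 48 beats = 12 bars.
B: 20 × 5 = 100 beats = 25 bars.
C: 32 × 0.5 = 16 beats = 4 bars.
Total: 12 + 25 + 4 = 41 bars.

41 bars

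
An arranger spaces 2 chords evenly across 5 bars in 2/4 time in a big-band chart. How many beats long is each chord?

5 beats

5 bars × 2 beats/bar = 10 beats total.
10 beats ÷ 2 chords = 5 beats per chord.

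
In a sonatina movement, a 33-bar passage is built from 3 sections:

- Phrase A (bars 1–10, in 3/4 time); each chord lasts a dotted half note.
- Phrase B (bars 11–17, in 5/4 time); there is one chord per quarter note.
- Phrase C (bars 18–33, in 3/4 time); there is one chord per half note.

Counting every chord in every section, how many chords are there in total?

69 chords

A: 10 bars × 3 beats = 30 beats; 3 beats/chord → 10 chords.
B: 7 bars × 5 beats = 35 beats; 1 beat/chord → 35 chords.
C: 16 bars × 3 beats = 48 beats; 2 beats/chord → 24 chords.
Total: 10 + 35 + 24 = 69.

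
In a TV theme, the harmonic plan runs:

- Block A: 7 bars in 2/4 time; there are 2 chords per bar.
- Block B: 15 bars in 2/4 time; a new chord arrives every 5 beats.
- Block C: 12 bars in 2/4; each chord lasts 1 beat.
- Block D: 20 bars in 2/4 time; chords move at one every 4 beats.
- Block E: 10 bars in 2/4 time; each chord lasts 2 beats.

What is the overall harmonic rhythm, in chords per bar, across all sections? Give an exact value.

A: 7 bars of 2 beats is 14 beats; at 1 beat each that's 14 chords.
B: 15 bars of 2 beats is 30 beats; at 5 beats each that's 6 chords.
C: 12 bars of 2 beats is 24 beats; at 1 beat each that's 24 chords.
D: 20 bars of 2 beats is 40 beats; at 4 beats each that's 10 chords.
E: 10 bars of 2 beats is 20 beats; at 2 beats each that's 10 chords.
Overall: 64 chords over 64 bars → 64/64 = 1 chords per bar.

1 chords per bar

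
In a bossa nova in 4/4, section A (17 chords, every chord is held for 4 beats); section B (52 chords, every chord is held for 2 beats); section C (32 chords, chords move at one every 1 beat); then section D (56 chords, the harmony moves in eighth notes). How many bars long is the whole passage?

58 bars

A: 17 × 4 = 68 beats = 17 bars.
B: 52 × 2 = 104 beats = 26 bars.
C: 32 × 1 = 32 beats = 8 bars.
D: 56 × 0.5 = 28 beats = 7 bars.
Total: 17 + 26 + 8 + 7 = 58 bars.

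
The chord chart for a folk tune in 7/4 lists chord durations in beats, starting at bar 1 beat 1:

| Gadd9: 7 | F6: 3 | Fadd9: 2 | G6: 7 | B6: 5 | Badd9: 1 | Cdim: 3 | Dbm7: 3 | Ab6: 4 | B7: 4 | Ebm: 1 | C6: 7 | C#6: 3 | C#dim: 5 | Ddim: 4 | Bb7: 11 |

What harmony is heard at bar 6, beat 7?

C6

Beat 7 of bar 6 is beat (6−1)×7 + 7 = 42 overall.
Running totals: Gadd9 ends at 7, F6 ends at 10, Fadd9 ends at 12, G6 ends at 19, B6 ends at 24, Badd9 ends at 25, Cdim ends at 28, Dbm7 ends at 31, Ab6 ends at 35, B7 ends at 39, Ebm ends at 40, C6 ends at 47.
Beat 42 falls within C6.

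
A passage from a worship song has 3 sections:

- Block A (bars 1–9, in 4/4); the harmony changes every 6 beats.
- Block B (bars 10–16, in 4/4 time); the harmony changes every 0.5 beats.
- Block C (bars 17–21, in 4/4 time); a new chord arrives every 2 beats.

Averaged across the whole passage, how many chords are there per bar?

A: 9 bars of 4 beats is 36 beats; at 6 beats each that's 6 chords.
B: 7 bars of 4 beats is 28 beats; at 0.5 beats each that's 56 chords.
C: 5 bars of 4 beats is 20 beats; at 2 beats each that's 10 chords.
Overall: 72 chords over 21 bars → 72/21 = 24/7 chords per bar.

24/7 chords per bar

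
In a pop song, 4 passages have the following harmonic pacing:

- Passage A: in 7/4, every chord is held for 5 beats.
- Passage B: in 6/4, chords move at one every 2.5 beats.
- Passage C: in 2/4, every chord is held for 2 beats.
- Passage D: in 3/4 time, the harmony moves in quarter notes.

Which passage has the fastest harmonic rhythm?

A: each chord is 5 beats in 7/4, so 1.4 per bar.
B: each chord is 2.5 beats in 6/4, so 2.4 per bar.
C: each chord is 2 beats in 2/4, so 1 per bar.
D: each chord is 1 beat in 3/4, so 3 per bar.
Fastest is D at 3 chords/bar.

Passage D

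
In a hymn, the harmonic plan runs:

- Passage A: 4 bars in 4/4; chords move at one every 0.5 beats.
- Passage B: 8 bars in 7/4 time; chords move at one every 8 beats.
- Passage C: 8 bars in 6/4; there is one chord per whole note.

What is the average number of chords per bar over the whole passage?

A: 4 × 4 = 16 beats ÷ 0.5 = 32 chords.
B: 8 × 7 = 56 beats ÷ 8 = 7 chords.
C: 8 × 6 = 48 beats ÷ 4 = 12 chords.
Overall: 51 chords over 20 bars → 51/20 = 2.55 chords per bar.

2.55 chords per bar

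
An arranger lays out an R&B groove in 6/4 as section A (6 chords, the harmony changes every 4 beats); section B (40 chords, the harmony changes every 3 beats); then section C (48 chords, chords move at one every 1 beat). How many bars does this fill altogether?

32 bars

A: 6 × 4 = 24 beats = 4 bars.
B: 40 × 3 = 120 beats = 20 bars.
C: 48 × 1 = 48 beats = 8 bars.
Total: 4 + 20 + 8 = 32 bars.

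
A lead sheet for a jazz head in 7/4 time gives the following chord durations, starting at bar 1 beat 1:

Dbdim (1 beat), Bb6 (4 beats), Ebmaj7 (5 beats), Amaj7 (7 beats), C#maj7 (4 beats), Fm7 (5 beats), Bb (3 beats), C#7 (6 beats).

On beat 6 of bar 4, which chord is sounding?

Beat 6 of bar 4 is beat (4−1)×7 + 6 = 27 overall.
Running totals: Dbdim ends at 1, Bb6 ends at 5, Ebmaj7 ends at 10, Amaj7 ends at 17, C#maj7 ends at 21, Fm7 ends at 26, Bb ends at 29.
Beat 27 falls within Bb.

Bb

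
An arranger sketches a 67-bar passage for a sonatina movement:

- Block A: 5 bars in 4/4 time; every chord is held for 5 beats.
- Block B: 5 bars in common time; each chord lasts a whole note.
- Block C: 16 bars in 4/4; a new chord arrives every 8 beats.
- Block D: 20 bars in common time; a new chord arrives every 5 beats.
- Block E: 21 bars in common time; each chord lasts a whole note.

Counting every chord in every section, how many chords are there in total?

A: 5 bars × 4 beats = 20 beats; 5 beats/chord → 4 chords.
B: 5 bars × 4 beats = 20 beats; 4 beats/chord → 5 chords.
C: 16 bars × 4 beats = 64 beats; 8 beats/chord → 8 chords.
D: 20 bars × 4 beats = 80 beats; 5 beats/chord → 16 chords.
E: 21 bars × 4 beats = 84 beats; 4 beats/chord → 21 chords.
Total: 4 + 5 + 8 + 16 + 21 = 54.

54 chords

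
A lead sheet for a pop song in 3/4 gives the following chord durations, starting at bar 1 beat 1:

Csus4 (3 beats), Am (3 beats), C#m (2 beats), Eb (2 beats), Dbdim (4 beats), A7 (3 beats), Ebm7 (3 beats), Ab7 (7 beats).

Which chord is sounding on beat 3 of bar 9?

Beat 3 of bar 9 is beat (9−1)×3 + 3 = 27 overall.
Running totals: Csus4 ends at 3, Am ends at 6, C#m ends at 8, Eb ends at 10, Dbdim ends at 14, A7 ends at 17, Ebm7 ends at 20, Ab7 ends at 27.
Beat 27 falls within Ab7.

Ab7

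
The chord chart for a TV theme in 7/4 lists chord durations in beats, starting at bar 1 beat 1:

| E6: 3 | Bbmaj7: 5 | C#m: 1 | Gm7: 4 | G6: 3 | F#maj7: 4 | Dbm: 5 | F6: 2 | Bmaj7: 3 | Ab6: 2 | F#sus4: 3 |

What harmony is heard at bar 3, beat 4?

F#maj7

Beat 4 of bar 3 is beat (3−1)×7 + 4 = 18 overall.
Running totals: E6 ends at 3, Bbmaj7 ends at 8, C#m ends at 9, Gm7 ends at 13, G6 ends at 16, F#maj7 ends at 20.
Beat 18 falls within F#maj7.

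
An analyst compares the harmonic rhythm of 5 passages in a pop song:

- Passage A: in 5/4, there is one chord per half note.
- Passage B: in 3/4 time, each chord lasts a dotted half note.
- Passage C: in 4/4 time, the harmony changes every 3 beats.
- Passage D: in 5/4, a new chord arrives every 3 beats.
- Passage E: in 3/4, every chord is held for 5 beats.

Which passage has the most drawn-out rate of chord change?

Passage E

A: 5/2 = 2.5 chords/bar.
B: 3/3 = 1 chord/bar.
C: 4/3 = 4/3 chords/bar.
D: 5/3 = 5/3 chords/bar.
E: 3/5 = 0.6 chords/bar.
Slowest is E at 0.6 chords/bar.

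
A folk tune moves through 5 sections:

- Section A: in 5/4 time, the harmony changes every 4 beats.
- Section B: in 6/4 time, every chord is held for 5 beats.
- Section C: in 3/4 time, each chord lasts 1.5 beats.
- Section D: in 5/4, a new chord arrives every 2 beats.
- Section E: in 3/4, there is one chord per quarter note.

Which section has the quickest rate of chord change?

A: each chord is 4 beats in 5/4, so 1.25 per bar.
B: each chord is 5 beats in 6/4, so 1.2 per bar.
C: each chord is 1.5 beats in 3/4, so 2 per bar.
D: each chord is 2 beats in 5/4, so 2.5 per bar.
E: each chord is 1 beat in 3/4, so 3 per bar.
Fastest is E at 3 chords/bar.

Section E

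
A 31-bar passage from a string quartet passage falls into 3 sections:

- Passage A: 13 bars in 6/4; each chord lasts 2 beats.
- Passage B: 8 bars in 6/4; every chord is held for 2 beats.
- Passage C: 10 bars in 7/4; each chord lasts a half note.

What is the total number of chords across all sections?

98 chords

A has 78 beats and chords last 2 each, so 39 chords.
B has 48 beats and chords last 2 each, so 24 chords.
C has 70 beats and chords last 2 each, so 35 chords.
Total: 39 + 24 + 35 = 98.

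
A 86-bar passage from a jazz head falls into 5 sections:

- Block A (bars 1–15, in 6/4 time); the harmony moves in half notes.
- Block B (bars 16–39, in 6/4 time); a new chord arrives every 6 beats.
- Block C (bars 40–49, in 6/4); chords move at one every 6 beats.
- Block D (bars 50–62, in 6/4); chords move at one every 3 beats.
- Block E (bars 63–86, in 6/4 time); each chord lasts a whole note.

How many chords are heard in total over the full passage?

A: 15 bars × 6 beats = 90 beats; 2 beats/chord → 45 chords.
B: 24 bars × 6 beats = 144 beats; 6 beats/chord → 24 chords.
C: 10 bars × 6 beats = 60 beats; 6 beats/chord → 10 chords.
D: 13 bars × 6 beats = 78 beats; 3 beats/chord → 26 chords.
E: 24 bars × 6 beats = 144 beats; 4 beats/chord → 36 chords.
Total: 45 + 24 + 10 + 26 + 36 = 141.

141 chords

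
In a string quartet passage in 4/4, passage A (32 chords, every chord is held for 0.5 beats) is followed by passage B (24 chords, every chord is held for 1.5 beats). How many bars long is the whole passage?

A: 32 × 0.5 = 16 beats = 4 bars.
B: 24 × 1.5 = 36 beats = 9 bars.
Total: 4 + 9 = 13 bars.

13 bars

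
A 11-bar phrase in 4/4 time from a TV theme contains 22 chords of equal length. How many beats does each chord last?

2 beats

11 bars × 4 beats/bar = 44 beats total.
44 beats ÷ 22 chords = 2 beats per chord.
(That is a half note.)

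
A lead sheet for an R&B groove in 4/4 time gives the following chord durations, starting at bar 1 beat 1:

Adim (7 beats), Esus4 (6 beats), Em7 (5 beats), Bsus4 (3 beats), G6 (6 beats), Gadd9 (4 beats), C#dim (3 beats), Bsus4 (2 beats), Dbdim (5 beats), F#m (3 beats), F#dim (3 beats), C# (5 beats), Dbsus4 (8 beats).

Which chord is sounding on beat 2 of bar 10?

Dbdim

Beat 2 of bar 10 is beat (10−1)×4 + 2 = 38 overall.
Running totals: Adim ends at 7, Esus4 ends at 13, Em7 ends at 18, Bsus4 ends at 21, G6 ends at 27, Gadd9 ends at 31, C#dim ends at 34, Bsus4 ends at 36, Dbdim ends at 41.
Beat 38 falls within Dbdim.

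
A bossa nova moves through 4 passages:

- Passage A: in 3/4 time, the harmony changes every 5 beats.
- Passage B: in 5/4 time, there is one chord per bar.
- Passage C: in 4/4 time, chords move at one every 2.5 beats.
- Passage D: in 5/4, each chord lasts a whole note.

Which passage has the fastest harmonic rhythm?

A: 3 beats/bar ÷ 5 beats/chord = 0.6 chords/bar.
B: 5 beats/bar ÷ 5 beats/chord = 1 chord/bar.
C: 4 beats/bar ÷ 2.5 beats/chord = 1.6 chords/bar.
D: 5 beats/bar ÷ 4 beats/chord = 1.25 chords/bar.
Fastest is C at 1.6 chords/bar.

Passage C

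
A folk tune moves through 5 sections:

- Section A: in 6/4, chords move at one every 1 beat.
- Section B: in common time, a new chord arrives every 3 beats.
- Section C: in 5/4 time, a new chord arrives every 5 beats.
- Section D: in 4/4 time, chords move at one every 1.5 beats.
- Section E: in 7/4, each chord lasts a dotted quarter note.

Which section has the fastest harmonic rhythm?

Section A

A: 6/1 = 6 chords/bar.
B: 4/3 = 4/3 chords/bar.
C: 5/5 = 1 chord/bar.
D: 4/1.5 = 8/3 chords/bar.
E: 7/1.5 = 14/3 chords/bar.
Fastest is A at 6 chords/bar.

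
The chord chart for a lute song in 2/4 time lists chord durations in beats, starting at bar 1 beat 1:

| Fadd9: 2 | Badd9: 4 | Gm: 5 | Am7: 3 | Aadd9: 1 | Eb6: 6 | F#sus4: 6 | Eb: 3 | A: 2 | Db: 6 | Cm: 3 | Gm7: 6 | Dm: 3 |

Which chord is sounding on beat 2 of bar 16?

A

Beat 2 of bar 16 is beat (16−1)×2 + 2 = 32 overall.
Running totals: Fadd9 ends at 2, Badd9 ends at 6, Gm ends at 11, Am7 ends at 14, Aadd9 ends at 15, Eb6 ends at 21, F#sus4 ends at 27, Eb ends at 30, A ends at 32.
Beat 32 falls within A.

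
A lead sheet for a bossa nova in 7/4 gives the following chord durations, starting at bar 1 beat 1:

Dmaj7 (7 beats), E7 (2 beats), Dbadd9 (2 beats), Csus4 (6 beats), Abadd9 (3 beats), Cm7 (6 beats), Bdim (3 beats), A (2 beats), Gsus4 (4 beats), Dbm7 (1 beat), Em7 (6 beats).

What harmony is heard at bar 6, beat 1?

Beat 1 of bar 6 is beat (6−1)×7 + 1 = 36 overall.
Running totals: Dmaj7 ends at 7, E7 ends at 9, Dbadd9 ends at 11, Csus4 ends at 17, Abadd9 ends at 20, Cm7 ends at 26, Bdim ends at 29, A ends at 31, Gsus4 ends at 35, Dbm7 ends at 36.
Beat 36 falls within Dbm7.

Dbm7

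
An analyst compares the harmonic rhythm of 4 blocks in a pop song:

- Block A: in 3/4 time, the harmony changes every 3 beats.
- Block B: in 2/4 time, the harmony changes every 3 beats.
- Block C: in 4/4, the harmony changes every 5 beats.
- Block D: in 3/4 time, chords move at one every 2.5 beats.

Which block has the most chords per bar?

Block D

A: each chord is 3 beats in 3/4, so 1 per bar.
B: each chord is 3 beats in 2/4, so 2/3 per bar.
C: each chord is 5 beats in 4/4, so 0.8 per bar.
D: each chord is 2.5 beats in 3/4, so 1.2 per bar.
Fastest is D at 1.2 chords/bar.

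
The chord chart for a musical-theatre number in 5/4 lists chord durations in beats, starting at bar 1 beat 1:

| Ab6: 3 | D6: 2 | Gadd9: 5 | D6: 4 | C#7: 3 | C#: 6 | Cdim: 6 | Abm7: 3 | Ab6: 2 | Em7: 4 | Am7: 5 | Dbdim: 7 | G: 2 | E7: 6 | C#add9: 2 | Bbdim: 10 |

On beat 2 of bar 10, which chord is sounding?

Dbdim

Beat 2 of bar 10 is beat (10−1)×5 + 2 = 47 overall.
Running totals: Ab6 ends at 3, D6 ends at 5, Gadd9 ends at 10, D6 ends at 14, C#7 ends at 17, C# ends at 23, Cdim ends at 29, Abm7 ends at 32, Ab6 ends at 34, Em7 ends at 38, Am7 ends at 43, Dbdim ends at 50.
Beat 47 falls within Dbdim.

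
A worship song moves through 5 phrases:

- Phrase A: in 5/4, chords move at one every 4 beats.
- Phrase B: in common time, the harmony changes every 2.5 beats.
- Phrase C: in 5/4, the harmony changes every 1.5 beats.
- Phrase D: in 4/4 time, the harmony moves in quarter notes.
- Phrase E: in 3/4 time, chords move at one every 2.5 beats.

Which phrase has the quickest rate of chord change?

Phrase D

A: each chord is 4 beats in 5/4, so 1.25 per bar.
B: each chord is 2.5 beats in 4/4, so 1.6 per bar.
C: each chord is 1.5 beats in 5/4, so 10/3 per bar.
D: each chord is 1 beat in 4/4, so 4 per bar.
E: each chord is 2.5 beats in 3/4, so 1.2 per bar.
Fastest is D at 4 chords/bar.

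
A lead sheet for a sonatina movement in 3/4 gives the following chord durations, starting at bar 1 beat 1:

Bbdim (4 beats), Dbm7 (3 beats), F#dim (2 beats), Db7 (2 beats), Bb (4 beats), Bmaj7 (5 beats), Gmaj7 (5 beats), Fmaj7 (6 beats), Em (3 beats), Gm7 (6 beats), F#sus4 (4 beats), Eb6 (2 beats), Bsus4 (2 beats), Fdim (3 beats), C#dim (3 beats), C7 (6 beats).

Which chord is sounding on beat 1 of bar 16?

Beat 1 of bar 16 is beat (16−1)×3 + 1 = 46 overall.
Running totals: Bbdim ends at 4, Dbm7 ends at 7, F#dim ends at 9, Db7 ends at 11, Bb ends at 15, Bmaj7 ends at 20, Gmaj7 ends at 25, Fmaj7 ends at 31, Em ends at 34, Gm7 ends at 40, F#sus4 ends at 44, Eb6 ends at 46.
Beat 46 falls within Eb6.

Eb6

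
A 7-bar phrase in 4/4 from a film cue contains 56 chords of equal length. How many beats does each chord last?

7 bars × 4 beats/bar = 28 beats total.
28 beats ÷ 56 chords = 0.5 beats per chord.
(That is an eighth note.)

0.5 beats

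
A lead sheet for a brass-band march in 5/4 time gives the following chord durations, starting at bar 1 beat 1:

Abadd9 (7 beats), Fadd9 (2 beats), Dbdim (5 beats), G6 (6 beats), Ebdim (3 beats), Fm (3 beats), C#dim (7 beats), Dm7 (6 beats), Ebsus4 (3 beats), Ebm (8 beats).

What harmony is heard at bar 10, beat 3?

Beat 3 of bar 10 is beat (10−1)×5 + 3 = 48 overall.
Running totals: Abadd9 ends at 7, Fadd9 ends at 9, Dbdim ends at 14, G6 ends at 20, Ebdim ends at 23, Fm ends at 26, C#dim ends at 33, Dm7 ends at 39, Ebsus4 ends at 42, Ebm ends at 50.
Beat 48 falls within Ebm.

Ebm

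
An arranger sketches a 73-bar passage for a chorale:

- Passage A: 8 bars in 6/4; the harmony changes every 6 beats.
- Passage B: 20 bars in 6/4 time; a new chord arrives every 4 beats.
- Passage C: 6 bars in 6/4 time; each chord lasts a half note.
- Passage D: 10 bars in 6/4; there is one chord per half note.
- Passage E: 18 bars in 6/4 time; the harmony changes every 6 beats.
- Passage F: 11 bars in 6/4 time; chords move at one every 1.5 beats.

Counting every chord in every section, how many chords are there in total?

148 chords

A has 48 beats and chords last 6 each, so 8 chords.
B has 120 beats and chords last 4 each, so 30 chords.
C has 36 beats and chords last 2 each, so 18 chords.
D has 60 beats and chords last 2 each, so 30 chords.
E has 108 beats and chords last 6 each, so 18 chords.
F has 66 beats and chords last 1.5 each, so 44 chords.
Total: 8 + 30 + 18 + 30 + 18 + 44 = 148.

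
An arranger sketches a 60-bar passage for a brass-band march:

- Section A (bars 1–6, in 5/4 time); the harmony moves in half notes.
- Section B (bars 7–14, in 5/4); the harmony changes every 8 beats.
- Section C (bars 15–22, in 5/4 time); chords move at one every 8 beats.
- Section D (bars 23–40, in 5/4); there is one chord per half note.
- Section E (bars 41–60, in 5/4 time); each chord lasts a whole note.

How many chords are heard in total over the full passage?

95 chords

A: 6 bars × 5 beats = 30 beats; 2 beats/chord → 15 chords.
B: 8 bars × 5 beats = 40 beats; 8 beats/chord → 5 chords.
C: 8 bars × 5 beats = 40 beats; 8 beats/chord → 5 chords.
D: 18 bars × 5 beats = 90 beats; 2 beats/chord → 45 chords.
E: 20 bars × 5 beats = 100 beats; 4 beats/chord → 25 chords.
Total: 15 + 5 + 5 + 45 + 25 = 95.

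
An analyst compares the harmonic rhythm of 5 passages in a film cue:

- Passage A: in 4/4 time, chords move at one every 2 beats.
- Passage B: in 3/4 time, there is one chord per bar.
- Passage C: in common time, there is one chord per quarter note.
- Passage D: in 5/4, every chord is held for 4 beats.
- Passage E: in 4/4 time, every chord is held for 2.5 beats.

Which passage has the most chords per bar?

A: 4 beats/bar ÷ 2 beats/chord = 2 chords/bar.
B: 3 beats/bar ÷ 3 beats/chord = 1 chord/bar.
C: 4 beats/bar ÷ 1 beat/chord = 4 chords/bar.
D: 5 beats/bar ÷ 4 beats/chord = 1.25 chords/bar.
E: 4 beats/bar ÷ 2.5 beats/chord = 1.6 chords/bar.
Fastest is C at 4 chords/bar.

Passage C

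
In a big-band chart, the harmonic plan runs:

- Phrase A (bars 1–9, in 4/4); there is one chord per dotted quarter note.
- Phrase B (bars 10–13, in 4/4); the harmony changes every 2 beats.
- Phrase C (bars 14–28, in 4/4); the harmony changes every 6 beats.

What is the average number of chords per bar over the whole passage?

1.5 chords per bar

A: 9 × 4 = 36 beats ÷ 1.5 = 24 chords.
B: 4 × 4 = 16 beats ÷ 2 = 8 chords.
C: 15 × 4 = 60 beats ÷ 6 = 10 chords.
Overall: 42 chords over 28 bars → 42/28 = 1.5 chords per bar.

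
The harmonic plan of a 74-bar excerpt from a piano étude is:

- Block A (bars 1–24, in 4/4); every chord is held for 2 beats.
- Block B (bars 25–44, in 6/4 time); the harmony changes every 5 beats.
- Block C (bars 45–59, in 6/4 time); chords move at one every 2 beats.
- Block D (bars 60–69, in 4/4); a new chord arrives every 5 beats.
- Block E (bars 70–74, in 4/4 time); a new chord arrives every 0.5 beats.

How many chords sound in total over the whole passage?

165 chords

A: 24·4 = 96 beats, 96/2 = 48 chords.
B: 20·6 = 120 beats, 120/5 = 24 chords.
C: 15·6 = 90 beats, 90/2 = 45 chords.
D: 10·4 = 40 beats, 40/5 = 8 chords.
E: 5·4 = 20 beats, 20/0.5 = 40 chords.
Total: 48 + 24 + 45 + 8 + 40 = 165.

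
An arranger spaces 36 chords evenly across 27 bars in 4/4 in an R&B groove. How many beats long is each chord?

3 beats

27 bars × 4 beats/bar = 108 beats total.
108 beats ÷ 36 chords = 3 beats per chord.
(That is a dotted half note.)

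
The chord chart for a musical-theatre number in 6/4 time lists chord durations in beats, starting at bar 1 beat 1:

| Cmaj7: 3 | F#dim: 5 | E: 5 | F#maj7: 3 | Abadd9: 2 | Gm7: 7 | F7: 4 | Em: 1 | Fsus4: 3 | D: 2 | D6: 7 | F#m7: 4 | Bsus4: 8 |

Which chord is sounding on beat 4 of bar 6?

D

Beat 4 of bar 6 is beat (6−1)×6 + 4 = 34 overall.
Running totals: Cmaj7 ends at 3, F#dim ends at 8, E ends at 13, F#maj7 ends at 16, Abadd9 ends at 18, Gm7 ends at 25, F7 ends at 29, Em ends at 30, Fsus4 ends at 33, D ends at 35.
Beat 34 falls within D.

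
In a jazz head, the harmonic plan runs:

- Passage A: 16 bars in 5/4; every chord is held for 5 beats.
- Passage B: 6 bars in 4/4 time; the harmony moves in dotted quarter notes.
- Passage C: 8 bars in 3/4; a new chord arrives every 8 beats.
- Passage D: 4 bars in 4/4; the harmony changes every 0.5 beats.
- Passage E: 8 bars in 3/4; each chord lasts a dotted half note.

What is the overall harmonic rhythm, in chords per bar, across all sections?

A: 16 bars of 5 beats is 80 beats; at 5 beats each that's 16 chords.
B: 6 bars of 4 beats is 24 beats; at 1.5 beats each that's 16 chords.
C: 8 bars of 3 beats is 24 beats; at 8 beats each that's 3 chords.
D: 4 bars of 4 beats is 16 beats; at 0.5 beats each that's 32 chords.
E: 8 bars of 3 beats is 24 beats; at 3 beats each that's 8 chords.
Overall: 75 chords over 42 bars → 75/42 = 25/14 chords per bar.

25/14 chords per bar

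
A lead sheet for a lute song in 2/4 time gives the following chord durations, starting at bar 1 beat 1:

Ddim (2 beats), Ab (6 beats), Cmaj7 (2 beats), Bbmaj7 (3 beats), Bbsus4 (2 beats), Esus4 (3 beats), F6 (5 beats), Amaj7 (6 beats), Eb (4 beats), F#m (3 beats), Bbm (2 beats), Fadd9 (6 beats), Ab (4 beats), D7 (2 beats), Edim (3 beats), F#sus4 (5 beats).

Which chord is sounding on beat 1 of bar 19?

Bbm

Beat 1 of bar 19 is beat (19−1)×2 + 1 = 37 overall.
Running totals: Ddim ends at 2, Ab ends at 8, Cmaj7 ends at 10, Bbmaj7 ends at 13, Bbsus4 ends at 15, Esus4 ends at 18, F6 ends at 23, Amaj7 ends at 29, Eb ends at 33, F#m ends at 36, Bbm ends at 38.
Beat 37 falls within Bbm.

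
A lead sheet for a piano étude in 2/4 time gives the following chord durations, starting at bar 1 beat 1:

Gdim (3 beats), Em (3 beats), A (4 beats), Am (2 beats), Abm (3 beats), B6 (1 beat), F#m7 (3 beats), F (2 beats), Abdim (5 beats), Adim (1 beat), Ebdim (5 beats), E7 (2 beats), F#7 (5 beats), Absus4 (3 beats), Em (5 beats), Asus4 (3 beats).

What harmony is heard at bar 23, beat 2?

Em

Beat 2 of bar 23 is beat (23−1)×2 + 2 = 46 overall.
Running totals: Gdim ends at 3, Em ends at 6, A ends at 10, Am ends at 12, Abm ends at 15, B6 ends at 16, F#m7 ends at 19, F ends at 21, Abdim ends at 26, Adim ends at 27, Ebdim ends at 32, E7 ends at 34, F#7 ends at 39, Absus4 ends at 42, Em ends at 47.
Beat 46 falls within Em.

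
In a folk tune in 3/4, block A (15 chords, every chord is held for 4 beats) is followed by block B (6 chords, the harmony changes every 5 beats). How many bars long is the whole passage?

A: 15 × 4 = 60 beats = 20 bars.
B: 6 × 5 = 30 beats = 10 bars.
Total: 20 + 10 = 30 bars.

30 bars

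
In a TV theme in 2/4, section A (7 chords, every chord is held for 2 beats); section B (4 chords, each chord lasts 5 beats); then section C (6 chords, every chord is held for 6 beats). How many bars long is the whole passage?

A: 7 × 2 = 14 beats = 7 bars.
B: 4 × 5 = 20 beats = 10 bars.
C: 6 × 6 = 36 beats = 18 bars.
Total: 7 + 10 + 18 = 35 bars.

35 bars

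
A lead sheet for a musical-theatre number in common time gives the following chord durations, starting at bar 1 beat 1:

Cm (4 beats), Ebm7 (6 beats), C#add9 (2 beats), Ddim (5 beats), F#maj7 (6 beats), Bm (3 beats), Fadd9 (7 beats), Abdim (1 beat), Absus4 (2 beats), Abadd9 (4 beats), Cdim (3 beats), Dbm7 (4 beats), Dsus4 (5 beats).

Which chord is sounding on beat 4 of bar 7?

Beat 4 of bar 7 is beat (7−1)×4 + 4 = 28 overall.
Running totals: Cm ends at 4, Ebm7 ends at 10, C#add9 ends at 12, Ddim ends at 17, F#maj7 ends at 23, Bm ends at 26, Fadd9 ends at 33.
Beat 28 falls within Fadd9.

Fadd9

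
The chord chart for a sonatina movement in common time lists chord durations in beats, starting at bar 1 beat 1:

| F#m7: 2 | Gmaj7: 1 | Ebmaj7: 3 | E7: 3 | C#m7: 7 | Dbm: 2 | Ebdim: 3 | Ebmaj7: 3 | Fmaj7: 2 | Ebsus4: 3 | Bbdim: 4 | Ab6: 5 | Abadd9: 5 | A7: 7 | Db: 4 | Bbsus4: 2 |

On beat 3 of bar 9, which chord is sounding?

Ab6

Beat 3 of bar 9 is beat (9−1)×4 + 3 = 35 overall.
Running totals: F#m7 ends at 2, Gmaj7 ends at 3, Ebmaj7 ends at 6, E7 ends at 9, C#m7 ends at 16, Dbm ends at 18, Ebdim ends at 21, Ebmaj7 ends at 24, Fmaj7 ends at 26, Ebsus4 ends at 29, Bbdim ends at 33, Ab6 ends at 38.
Beat 35 falls within Ab6.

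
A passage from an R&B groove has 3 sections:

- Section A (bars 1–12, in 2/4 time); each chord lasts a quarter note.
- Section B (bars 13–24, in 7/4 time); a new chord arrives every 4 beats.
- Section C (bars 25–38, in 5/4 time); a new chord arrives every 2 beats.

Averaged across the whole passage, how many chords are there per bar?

A: 12 bars of 2 beats is 24 beats; at 1 beat each that's 24 chords.
B: 12 bars of 7 beats is 84 beats; at 4 beats each that's 21 chords.
C: 14 bars of 5 beats is 70 beats; at 2 beats each that's 35 chords.
Overall: 80 chords over 38 bars → 80/38 = 40/19 chords per bar.

40/19 chords per bar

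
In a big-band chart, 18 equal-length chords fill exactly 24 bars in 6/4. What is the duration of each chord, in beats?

8 beats

24 bars × 6 beats/bar = 144 beats total.
144 beats ÷ 18 chords = 8 beats per chord.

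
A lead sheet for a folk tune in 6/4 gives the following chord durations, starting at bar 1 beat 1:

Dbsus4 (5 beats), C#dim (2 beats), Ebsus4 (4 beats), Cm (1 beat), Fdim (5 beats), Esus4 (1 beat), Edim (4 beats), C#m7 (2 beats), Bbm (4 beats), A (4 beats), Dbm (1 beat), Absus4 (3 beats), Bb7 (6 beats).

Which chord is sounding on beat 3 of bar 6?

Dbm

Beat 3 of bar 6 is beat (6−1)×6 + 3 = 33 overall.
Running totals: Dbsus4 ends at 5, C#dim ends at 7, Ebsus4 ends at 11, Cm ends at 12, Fdim ends at 17, Esus4 ends at 18, Edim ends at 22, C#m7 ends at 24, Bbm ends at 28, A ends at 32, Dbm ends at 33.
Beat 33 falls within Dbm.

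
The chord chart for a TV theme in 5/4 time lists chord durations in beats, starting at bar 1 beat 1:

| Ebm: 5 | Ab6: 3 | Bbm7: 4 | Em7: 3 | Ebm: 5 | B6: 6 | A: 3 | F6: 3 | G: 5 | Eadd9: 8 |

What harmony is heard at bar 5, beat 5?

Beat 5 of bar 5 is beat (5−1)×5 + 5 = 25 overall.
Running totals: Ebm ends at 5, Ab6 ends at 8, Bbm7 ends at 12, Em7 ends at 15, Ebm ends at 20, B6 ends at 26.
Beat 25 falls within B6.

B6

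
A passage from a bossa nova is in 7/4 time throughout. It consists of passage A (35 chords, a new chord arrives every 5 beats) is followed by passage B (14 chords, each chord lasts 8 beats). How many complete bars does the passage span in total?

41 bars

A: 35 × 5 = 175 beats = 25 bars.
B: 14 × 8 = 112 beats = 16 bars.
Total: 25 + 16 = 41 bars.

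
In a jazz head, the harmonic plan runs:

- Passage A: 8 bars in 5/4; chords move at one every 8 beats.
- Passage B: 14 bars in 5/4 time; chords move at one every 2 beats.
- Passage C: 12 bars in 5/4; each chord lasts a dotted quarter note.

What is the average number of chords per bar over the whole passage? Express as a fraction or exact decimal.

A: 8 × 5 = 40 beats ÷ 8 = 5 chords.
B: 14 × 5 = 70 beats ÷ 2 = 35 chords.
C: 12 × 5 = 60 beats ÷ 1.5 = 40 chords.
Overall: 80 chords over 34 bars → 80/34 = 40/17 chords per bar.

40/17 chords per bar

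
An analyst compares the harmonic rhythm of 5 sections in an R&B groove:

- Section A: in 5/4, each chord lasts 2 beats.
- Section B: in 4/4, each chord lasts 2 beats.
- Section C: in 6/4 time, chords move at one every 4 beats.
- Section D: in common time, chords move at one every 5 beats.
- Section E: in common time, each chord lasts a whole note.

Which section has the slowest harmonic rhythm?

Section D

A: each chord is 2 beats in 5/4, so 2.5 per bar.
B: each chord is 2 beats in 4/4, so 2 per bar.
C: each chord is 4 beats in 6/4, so 1.5 per bar.
D: each chord is 5 beats in 4/4, so 0.8 per bar.
E: each chord is 4 beats in 4/4, so 1 per bar.
Slowest is D at 0.8 chords/bar.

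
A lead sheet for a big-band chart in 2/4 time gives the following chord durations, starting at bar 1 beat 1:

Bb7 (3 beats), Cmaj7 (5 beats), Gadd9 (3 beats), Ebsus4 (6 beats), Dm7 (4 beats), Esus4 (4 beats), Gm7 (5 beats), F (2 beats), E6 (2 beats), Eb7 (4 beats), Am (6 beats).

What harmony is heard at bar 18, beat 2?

Eb7

Beat 2 of bar 18 is beat (18−1)×2 + 2 = 36 overall.
Running totals: Bb7 ends at 3, Cmaj7 ends at 8, Gadd9 ends at 11, Ebsus4 ends at 17, Dm7 ends at 21, Esus4 ends at 25, Gm7 ends at 30, F ends at 32, E6 ends at 34, Eb7 ends at 38.
Beat 36 falls within Eb7.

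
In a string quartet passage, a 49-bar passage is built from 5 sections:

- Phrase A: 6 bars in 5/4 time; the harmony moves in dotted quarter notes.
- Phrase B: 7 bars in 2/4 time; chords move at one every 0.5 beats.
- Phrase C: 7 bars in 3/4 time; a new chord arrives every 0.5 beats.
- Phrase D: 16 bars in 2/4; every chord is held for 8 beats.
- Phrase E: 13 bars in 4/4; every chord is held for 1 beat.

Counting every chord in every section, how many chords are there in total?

146 chords

A: 6·5 = 30 beats, 30/1.5 = 20 chords.
B: 7·2 = 14 beats, 14/0.5 = 28 chords.
C: 7·3 = 21 beats, 21/0.5 = 42 chords.
D: 16·2 = 32 beats, 32/8 = 4 chords.
E: 13·4 = 52 beats, 52/1 = 52 chords.
Total: 20 + 28 + 42 + 4 + 52 = 146.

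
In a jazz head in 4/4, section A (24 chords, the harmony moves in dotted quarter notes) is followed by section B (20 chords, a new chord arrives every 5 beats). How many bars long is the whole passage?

A: 24 × 1.5 = 36 beats = 9 bars.
B: 20 × 5 = 100 beats = 25 bars.
Total: 9 + 25 = 34 bars.

34 bars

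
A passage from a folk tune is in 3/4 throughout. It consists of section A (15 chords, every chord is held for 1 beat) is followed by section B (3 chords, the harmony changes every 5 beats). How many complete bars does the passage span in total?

10 bars

A: 15 × 1 = 15 beats = 5 bars.
B: 3 × 5 = 15 beats = 5 bars.
Total: 5 + 5 = 10 bars.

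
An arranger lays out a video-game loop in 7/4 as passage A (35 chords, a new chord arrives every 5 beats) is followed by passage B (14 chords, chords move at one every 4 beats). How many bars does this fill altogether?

A: 35 × 5 = 175 beats = 25 bars.
B: 14 × 4 = 56 beats = 8 bars.
Total: 25 + 8 = 33 bars.

33 bars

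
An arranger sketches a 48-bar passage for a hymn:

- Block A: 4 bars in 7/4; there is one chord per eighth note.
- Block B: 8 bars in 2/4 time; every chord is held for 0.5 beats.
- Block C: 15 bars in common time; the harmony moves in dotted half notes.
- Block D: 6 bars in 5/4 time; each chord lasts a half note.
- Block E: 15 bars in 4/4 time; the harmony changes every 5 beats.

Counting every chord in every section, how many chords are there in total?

135 chords

A has 28 beats and chords last 0.5 each, so 56 chords.
B has 16 beats and chords last 0.5 each, so 32 chords.
C has 60 beats and chords last 3 each, so 20 chords.
D has 30 beats and chords last 2 each, so 15 chords.
E has 60 beats and chords last 5 each, so 12 chords.
Total: 56 + 32 + 20 + 15 + 12 = 135.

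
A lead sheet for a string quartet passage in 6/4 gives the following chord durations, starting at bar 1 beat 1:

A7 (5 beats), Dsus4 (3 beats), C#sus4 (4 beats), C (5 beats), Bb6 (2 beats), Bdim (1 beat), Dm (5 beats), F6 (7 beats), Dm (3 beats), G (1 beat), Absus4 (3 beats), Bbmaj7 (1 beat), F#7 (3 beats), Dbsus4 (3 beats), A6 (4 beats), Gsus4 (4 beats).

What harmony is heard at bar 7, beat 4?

Beat 4 of bar 7 is beat (7−1)×6 + 4 = 40 overall.
Running totals: A7 ends at 5, Dsus4 ends at 8, C#sus4 ends at 12, C ends at 17, Bb6 ends at 19, Bdim ends at 20, Dm ends at 25, F6 ends at 32, Dm ends at 35, G ends at 36, Absus4 ends at 39, Bbmaj7 ends at 40.
Beat 40 falls within Bbmaj7.

Bbmaj7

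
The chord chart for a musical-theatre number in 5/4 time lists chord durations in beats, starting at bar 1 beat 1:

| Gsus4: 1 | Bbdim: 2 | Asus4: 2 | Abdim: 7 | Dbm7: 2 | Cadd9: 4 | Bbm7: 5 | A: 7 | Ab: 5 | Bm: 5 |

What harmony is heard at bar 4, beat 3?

Cadd9

Beat 3 of bar 4 is beat (4−1)×5 + 3 = 18 overall.
Running totals: Gsus4 ends at 1, Bbdim ends at 3, Asus4 ends at 5, Abdim ends at 12, Dbm7 ends at 14, Cadd9 ends at 18.
Beat 18 falls within Cadd9.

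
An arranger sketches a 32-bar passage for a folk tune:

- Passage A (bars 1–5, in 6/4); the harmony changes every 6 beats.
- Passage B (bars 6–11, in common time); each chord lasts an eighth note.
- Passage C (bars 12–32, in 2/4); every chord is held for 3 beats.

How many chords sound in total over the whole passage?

A: 5 bars × 6 beats = 30 beats; 6 beats/chord → 5 chords.
B: 6 bars × 4 beats = 24 beats; 0.5 beats/chord → 48 chords.
C: 21 bars × 2 beats = 42 beats; 3 beats/chord → 14 chords.
Total: 5 + 48 + 14 = 67.

67 chords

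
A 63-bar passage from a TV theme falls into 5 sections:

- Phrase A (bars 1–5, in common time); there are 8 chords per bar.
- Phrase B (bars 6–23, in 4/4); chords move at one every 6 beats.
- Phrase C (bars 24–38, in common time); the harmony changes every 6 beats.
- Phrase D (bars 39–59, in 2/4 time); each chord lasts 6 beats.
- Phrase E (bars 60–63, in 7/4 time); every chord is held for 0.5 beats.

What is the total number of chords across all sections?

A has 20 beats and chords last 0.5 each, so 40 chords.
B has 72 beats and chords last 6 each, so 12 chords.
C has 60 beats and chords last 6 each, so 10 chords.
D has 42 beats and chords last 6 each, so 7 chords.
E has 28 beats and chords last 0.5 each, so 56 chords.
Total: 40 + 12 + 10 + 7 + 56 = 125.

125 chords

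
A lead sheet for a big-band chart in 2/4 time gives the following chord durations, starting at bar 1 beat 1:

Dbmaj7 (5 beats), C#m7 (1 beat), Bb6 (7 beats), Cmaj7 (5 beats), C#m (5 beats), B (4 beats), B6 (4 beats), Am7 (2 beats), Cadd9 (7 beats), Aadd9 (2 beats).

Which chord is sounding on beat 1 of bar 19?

Cadd9

Beat 1 of bar 19 is beat (19−1)×2 + 1 = 37 overall.
Running totals: Dbmaj7 ends at 5, C#m7 ends at 6, Bb6 ends at 13, Cmaj7 ends at 18, C#m ends at 23, B ends at 27, B6 ends at 31, Am7 ends at 33, Cadd9 ends at 40.
Beat 37 falls within Cadd9.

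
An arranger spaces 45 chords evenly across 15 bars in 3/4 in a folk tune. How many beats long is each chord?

15 bars × 3 beats/bar = 45 beats total.
45 beats ÷ 45 chords = 1 beats per chord.
(That is a quarter note.)

1 beat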